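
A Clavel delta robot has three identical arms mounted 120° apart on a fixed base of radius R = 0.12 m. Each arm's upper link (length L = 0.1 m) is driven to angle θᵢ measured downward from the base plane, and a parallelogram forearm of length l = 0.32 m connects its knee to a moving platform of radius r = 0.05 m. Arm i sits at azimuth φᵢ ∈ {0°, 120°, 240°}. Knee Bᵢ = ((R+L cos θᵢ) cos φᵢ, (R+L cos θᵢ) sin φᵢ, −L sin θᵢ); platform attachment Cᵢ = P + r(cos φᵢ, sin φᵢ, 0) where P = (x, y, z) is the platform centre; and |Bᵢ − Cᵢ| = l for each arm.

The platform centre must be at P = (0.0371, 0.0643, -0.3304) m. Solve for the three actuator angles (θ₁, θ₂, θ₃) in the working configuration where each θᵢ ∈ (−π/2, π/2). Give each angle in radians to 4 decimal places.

θ₁ = 0.4366, θ₂ = 0.4364, θ₃ = 0.9597

arm 1 (φ=0.0°): x'=0.0371, y'=0.0643
  A cos θ + B sin θ = C:  0.0329·cos θ + -0.3304·sin θ = -0.1099
  γ=atan2(-0.3304,0.0329)=-1.4715;  ψ=arccos(-0.3310)=1.9082;  θ1=γ+ψ≈0.4366
arm 2 (φ=120.0°): x'=0.0371, y'=-0.0643
  e−x'=0.0329;  (l²−L²−(e−x')²−y'²−z²)/2L = -0.1099
  γ=atan2(-0.3304,0.0329)=-1.4717;  ψ=arccos(-0.3309)=1.9081;  θ2=γ+ψ≈0.4364
arm 3 (φ=240.0°): x'=-0.0742, y'=0.0000
  A=0.1442, B=-0.3304, C=(l²−L²−A²−y'²−z²)/(2L)=-0.1878
  θ3 = atan2(B,A) + arccos(C/0.3605) = 0.9597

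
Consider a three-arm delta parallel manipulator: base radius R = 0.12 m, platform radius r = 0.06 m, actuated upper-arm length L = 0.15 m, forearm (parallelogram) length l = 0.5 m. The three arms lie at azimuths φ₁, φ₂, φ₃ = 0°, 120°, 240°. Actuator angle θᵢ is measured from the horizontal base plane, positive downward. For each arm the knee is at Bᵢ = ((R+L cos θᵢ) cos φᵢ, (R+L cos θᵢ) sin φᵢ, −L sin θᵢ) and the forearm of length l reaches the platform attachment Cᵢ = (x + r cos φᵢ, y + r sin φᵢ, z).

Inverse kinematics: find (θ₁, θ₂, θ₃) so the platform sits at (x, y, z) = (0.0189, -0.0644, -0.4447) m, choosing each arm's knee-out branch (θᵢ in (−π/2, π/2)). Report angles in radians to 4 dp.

arm 1 (φ=0.0°): x'=0.0189, y'=-0.0644
  e−x'=0.0411;  (l²−L²−(e−x')²−y'²−z²)/2L = 0.0797
  √(A²+B²)=0.4466;  θ1 = -1.4786+1.3914 ≈ -0.0872
rotate P by −φ2: (-0.0652, 0.0158, -0.4447)
  e−x'=0.1252;  (l²−L²−(e−x')²−y'²−z²)/2L = 0.0460
  √(A²+B²)=0.4620;  θ2 = -1.2963+1.4710 ≈ 0.1747
rotate P by −φ3: (0.0463, 0.0486, -0.4447)
  e−x'=0.0137;  (l²−L²−(e−x')²−y'²−z²)/2L = 0.0907
  √(A²+B²)=0.4449;  θ3 = -1.5400+1.3656 ≈ -0.1744

θ₁ = -0.0872, θ₂ = 0.1747, θ₃ = -0.1744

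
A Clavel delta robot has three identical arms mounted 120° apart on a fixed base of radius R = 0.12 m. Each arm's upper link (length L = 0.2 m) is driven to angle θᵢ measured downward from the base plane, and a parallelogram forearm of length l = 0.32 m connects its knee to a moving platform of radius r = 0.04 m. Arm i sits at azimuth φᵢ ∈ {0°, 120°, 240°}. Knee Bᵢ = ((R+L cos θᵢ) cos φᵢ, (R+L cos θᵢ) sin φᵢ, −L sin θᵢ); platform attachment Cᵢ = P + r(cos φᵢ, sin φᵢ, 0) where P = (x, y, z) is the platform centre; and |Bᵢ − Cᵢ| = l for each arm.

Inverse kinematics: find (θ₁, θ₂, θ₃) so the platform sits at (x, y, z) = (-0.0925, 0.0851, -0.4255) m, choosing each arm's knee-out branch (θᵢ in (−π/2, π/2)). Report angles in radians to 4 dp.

θ₁ = 1.3964, θ₂ = 0.6982, θ₃ = 1.2218

arm 1 (φ=0.0°): x'=-0.0925, y'=0.0851
  A=0.1725, B=-0.4255, C=(l²−L²−A²−y'²−z²)/(2L)=-0.3891
  √(A²+B²)=0.4591;  θ1 = -1.1856+2.5821 ≈ 1.3964
arm 2 (φ=120.0°): x'=0.1199, y'=0.0376
  A=-0.0399, B=-0.4255, C=(l²−L²−A²−y'²−z²)/(2L)=-0.3041
  θ2 = atan2(B,A) + arccos(C/0.4274) = 0.6982
rotate P by −φ3: (-0.0274, -0.1227, -0.4255)
  A cos θ + B sin θ = C:  0.1074·cos θ + -0.4255·sin θ = -0.3631
  γ=atan2(-0.4255,0.1074)=-1.3234;  ψ=arccos(-0.8274)=2.5452;  θ3=γ+ψ≈1.2218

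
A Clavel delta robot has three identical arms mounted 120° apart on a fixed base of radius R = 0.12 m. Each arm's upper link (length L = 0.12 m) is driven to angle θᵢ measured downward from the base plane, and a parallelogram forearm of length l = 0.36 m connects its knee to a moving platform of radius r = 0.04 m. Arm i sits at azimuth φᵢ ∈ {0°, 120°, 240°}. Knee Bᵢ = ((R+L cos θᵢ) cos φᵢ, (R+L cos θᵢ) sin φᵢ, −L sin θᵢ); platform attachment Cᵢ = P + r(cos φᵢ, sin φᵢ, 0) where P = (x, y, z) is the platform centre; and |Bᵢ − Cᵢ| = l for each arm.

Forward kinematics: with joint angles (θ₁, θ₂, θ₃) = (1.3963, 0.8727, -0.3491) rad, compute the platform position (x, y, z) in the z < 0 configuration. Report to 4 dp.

centre 1 = (0.1008·cos0.0°, 0.1008·sin0.0°, -0.1182) = (0.1008, 0.0000, -0.1182)
arm 2 at φ=120.0°: (R−r)+L cos θ2 = 0.1571;  centre 2 = (-0.0786, 0.1361, -0.0919)
centre 3 = (0.1928·cos240.0°, 0.1928·sin240.0°, 0.0410) = (-0.0964, -0.1669, 0.0410)
eliminate P² terms by subtracting sphere 1 from 2 and 3
linear system: -0.3588x+0.2722y = 0.0090−0.0525z; -0.3944x+-0.3339y = 0.0147−0.3184z
det = 0.2271;  x = -0.0309+0.4587z,  y = -0.0076+0.4119z
quadratic in z: (1.3801)z²+(0.1093)z+(-0.0982)=0, √Δ=0.7445 → z ∈ {-0.3093, 0.2301}; z = -0.3093 (taking z<0)
x = -0.1728, y = -0.1350

(-0.1728, -0.1350, -0.3093)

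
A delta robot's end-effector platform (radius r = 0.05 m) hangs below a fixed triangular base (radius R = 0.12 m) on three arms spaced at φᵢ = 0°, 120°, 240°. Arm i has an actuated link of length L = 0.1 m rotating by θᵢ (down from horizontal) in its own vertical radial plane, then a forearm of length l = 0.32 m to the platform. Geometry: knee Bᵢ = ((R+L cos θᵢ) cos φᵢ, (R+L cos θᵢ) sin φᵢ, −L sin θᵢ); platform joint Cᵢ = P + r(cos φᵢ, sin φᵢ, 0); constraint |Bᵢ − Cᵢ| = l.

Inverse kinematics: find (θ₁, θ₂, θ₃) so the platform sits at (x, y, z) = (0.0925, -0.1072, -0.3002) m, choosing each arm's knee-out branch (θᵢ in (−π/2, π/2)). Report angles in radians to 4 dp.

θ₁ = 0.0873, θ₂ = 1.2221, θ₃ = 0.3493

arm 1 (φ=0.0°): x'=0.0925, y'=-0.1072
  A=-0.0225, B=-0.3002, C=(l²−L²−A²−y'²−z²)/(2L)=-0.0486
  θ1 = atan2(B,A) + arccos(C/0.3010) = 0.0873
rotate P by −φ2: (-0.1391, -0.0265, -0.3002)
  A=0.2091, B=-0.3002, C=(l²−L²−A²−y'²−z²)/(2L)=-0.2107
  √(A²+B²)=0.3658;  θ2 = -0.9624+2.1846 ≈ 1.2221
arm 3 (φ=240.0°): x'=0.0466, y'=0.1337
  A cos θ + B sin θ = C:  0.0234·cos θ + -0.3002·sin θ = -0.0807
  √(A²+B²)=0.3011;  θ3 = -1.4930+1.8422 ≈ 0.3493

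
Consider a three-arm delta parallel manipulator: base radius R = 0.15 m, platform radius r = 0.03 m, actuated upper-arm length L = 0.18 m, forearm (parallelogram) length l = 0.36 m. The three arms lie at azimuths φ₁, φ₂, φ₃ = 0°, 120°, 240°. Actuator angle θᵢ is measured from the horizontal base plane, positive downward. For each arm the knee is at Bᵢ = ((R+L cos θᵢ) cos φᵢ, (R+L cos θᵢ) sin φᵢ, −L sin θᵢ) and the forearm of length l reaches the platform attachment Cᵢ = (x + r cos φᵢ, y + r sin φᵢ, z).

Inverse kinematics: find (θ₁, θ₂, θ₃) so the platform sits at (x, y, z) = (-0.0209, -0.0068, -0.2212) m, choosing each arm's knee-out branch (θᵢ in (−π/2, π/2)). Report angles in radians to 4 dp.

θ₁ = 0.2620, θ₂ = 0.0870, θ₃ = 0.0001

φ1=0.0° → target in arm frame (-0.0209, -0.0068)
  A=0.1409, B=-0.2212, C=(l²−L²−A²−y'²−z²)/(2L)=0.0788
  √(A²+B²)=0.2623;  θ1 = -1.0036+1.2656 ≈ 0.2620
rotate P by −φ2: (0.0046, 0.0215, -0.2212)
  A cos θ + B sin θ = C:  0.1154·cos θ + -0.2212·sin θ = 0.0958
  γ=atan2(-0.2212,0.1154)=-1.0898;  ψ=arccos(0.3839)=1.1768;  θ2=γ+ψ≈0.0870
arm 3 (φ=240.0°): x'=0.0163, y'=-0.0147
  A=0.1037, B=-0.2212, C=(l²−L²−A²−y'²−z²)/(2L)=0.1036
  θ3 = atan2(B,A) + arccos(C/0.2443) = 0.0001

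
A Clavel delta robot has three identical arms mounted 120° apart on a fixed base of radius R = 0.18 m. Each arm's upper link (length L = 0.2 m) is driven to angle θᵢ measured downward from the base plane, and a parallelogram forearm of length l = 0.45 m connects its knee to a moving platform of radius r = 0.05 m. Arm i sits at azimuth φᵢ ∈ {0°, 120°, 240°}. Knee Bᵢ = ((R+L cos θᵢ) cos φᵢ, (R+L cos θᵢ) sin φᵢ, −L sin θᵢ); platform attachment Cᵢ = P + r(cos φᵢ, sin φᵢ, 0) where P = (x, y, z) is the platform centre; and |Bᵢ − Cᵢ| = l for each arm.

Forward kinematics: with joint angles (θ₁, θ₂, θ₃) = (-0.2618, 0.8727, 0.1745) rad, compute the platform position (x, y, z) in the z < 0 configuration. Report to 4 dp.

centre 1 = (0.3232·cos0.0°, 0.3232·sin0.0°, 0.0518) = (0.3232, 0.0000, 0.0518)
arm 2 at φ=120.0°: e+L cos θ2 = 0.2586;  centre 2 = (-0.1293, 0.2239, -0.1532)
centre 3 = (0.3270·cos240.0°, 0.3270·sin240.0°, -0.0347) = (-0.1635, -0.2832, -0.0347)
eliminate P² terms by subtracting sphere 1 from 2 and 3
linear system: -0.9049x+0.4478y = -0.0168−-0.4100z; -0.9733x+-0.5663y = 0.0010−-0.1730z
Cramer: x(z) = 0.0096-0.3265z;  y(z) = -0.0182+0.2557z
quadratic in z: (1.1720)z²+(0.0920)z+(-0.1011)=0, √Δ=0.6947 → z ∈ {-0.3356, 0.2571}; z = -0.3356 (taking z<0)
x = 0.1191, y = -0.1040

(0.1191, -0.1040, -0.3356)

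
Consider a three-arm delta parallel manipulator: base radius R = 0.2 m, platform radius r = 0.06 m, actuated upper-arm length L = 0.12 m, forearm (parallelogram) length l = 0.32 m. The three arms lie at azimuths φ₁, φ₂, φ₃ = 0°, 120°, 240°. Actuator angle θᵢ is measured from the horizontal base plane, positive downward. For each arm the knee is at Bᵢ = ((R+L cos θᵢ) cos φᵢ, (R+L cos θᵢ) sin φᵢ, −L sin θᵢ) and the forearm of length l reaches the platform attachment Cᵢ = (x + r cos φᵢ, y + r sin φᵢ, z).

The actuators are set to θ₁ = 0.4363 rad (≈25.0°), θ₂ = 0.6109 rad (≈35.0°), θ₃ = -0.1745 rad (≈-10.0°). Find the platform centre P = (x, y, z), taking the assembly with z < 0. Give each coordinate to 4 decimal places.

arm 1 at φ=0.0°: (R−r)+L cos θ1 = 0.2488;  centre 1 = (0.2488, 0.0000, -0.0507)
φ2=120.0°: virtual centre (-0.1191, 0.2064, -0.0688), radius l
φ3=240.0°: virtual centre (-0.1291, -0.2236, 0.0208), radius l
|centre ₂|²−|centre ₁|² = -0.0029;  |centre ₃|²−|centre ₁|² = 0.0026
[-0.7358 0.4127 -0.0362]·P = -0.0029;  [-0.7557 -0.4472 0.1431]·P = 0.0026
det = 0.6409;  x = 0.0003+0.0669z,  y = -0.0065+0.2070z
into |P−centre ₁|² = l²: 1.0473z² + 0.0655z + -0.0381 = 0;  Δ = 0.1638;  z = -0.2245 or 0.1619 → z<0 root = -0.2245
x = -0.0147, y = -0.0530

(-0.0147, -0.0530, -0.2245)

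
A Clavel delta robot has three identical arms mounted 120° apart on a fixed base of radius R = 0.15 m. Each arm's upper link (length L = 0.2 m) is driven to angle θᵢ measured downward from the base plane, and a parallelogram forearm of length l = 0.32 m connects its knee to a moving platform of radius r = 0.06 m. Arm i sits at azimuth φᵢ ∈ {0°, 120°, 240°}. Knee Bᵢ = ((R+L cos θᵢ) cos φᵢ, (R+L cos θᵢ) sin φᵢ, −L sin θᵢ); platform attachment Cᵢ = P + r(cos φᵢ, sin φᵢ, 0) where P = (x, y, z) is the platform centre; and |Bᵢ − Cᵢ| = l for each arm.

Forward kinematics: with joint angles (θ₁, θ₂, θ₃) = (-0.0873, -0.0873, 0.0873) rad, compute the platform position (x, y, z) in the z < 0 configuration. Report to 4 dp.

arm 1 at φ=0.0°: ρ1 = 0.2892;  centre 1 = (0.2892, 0.0000, 0.0174)
arm 2 at φ=120.0°: ρ2 = 0.2892;  centre 2 = (-0.1446, 0.2505, 0.0174)
arm 3 at φ=240.0°: ρ3 = 0.2892;  centre 3 = (-0.1446, -0.2505, -0.0174)
|centre ₂|²−|centre ₁|² = 0.0000;  |centre ₃|²−|centre ₁|² = 0.0000
[-0.8677 0.5010 0.0000]·P = 0.0000;  [-0.8677 -0.5010 -0.0698]·P = 0.0000
Cramer: x(z) = 0.0000-0.0402z;  y(z) = 0.0000-0.0696z
into |P−centre ₁|² = l²: 1.0065z² + -0.0116z + -0.0184 = 0;  Δ = 0.0744;  z = -0.1297 or 0.1412 → z<0 root = -0.1297
x = 0.0052, y = 0.0090

(0.0052, 0.0090, -0.1297)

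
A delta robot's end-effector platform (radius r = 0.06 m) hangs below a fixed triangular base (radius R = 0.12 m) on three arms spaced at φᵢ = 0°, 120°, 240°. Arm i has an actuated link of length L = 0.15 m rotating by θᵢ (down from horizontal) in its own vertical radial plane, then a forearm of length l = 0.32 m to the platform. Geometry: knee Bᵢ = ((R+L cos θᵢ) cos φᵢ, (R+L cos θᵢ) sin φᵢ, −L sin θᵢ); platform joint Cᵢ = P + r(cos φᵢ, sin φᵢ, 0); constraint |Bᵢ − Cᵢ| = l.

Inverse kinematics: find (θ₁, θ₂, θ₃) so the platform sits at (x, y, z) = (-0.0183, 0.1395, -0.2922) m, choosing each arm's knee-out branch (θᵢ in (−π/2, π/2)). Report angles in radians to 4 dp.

θ₁ = 0.6113, θ₂ = -0.0871, θ₃ = 0.9600

arm 1 (φ=0.0°): x'=-0.0183, y'=0.1395
  A=0.0783, B=-0.2922, C=(l²−L²−A²−y'²−z²)/(2L)=-0.1036
  γ=atan2(-0.2922,0.0783)=-1.3090;  ψ=arccos(-0.3424)=1.9202;  θ1=γ+ψ≈0.6113
φ2=120.0° → target in arm frame (0.1300, -0.0539)
  A cos θ + B sin θ = C:  -0.0700·cos θ + -0.2922·sin θ = -0.0443
  √(A²+B²)=0.3005;  θ2 = -1.8058+1.7187 ≈ -0.0871
rotate P by −φ3: (-0.1117, -0.0856, -0.2922)
  e−x'=0.1717;  (l²−L²−(e−x')²−y'²−z²)/2L = -0.1409
  θ3 = atan2(B,A) + arccos(C/0.3389) = 0.9600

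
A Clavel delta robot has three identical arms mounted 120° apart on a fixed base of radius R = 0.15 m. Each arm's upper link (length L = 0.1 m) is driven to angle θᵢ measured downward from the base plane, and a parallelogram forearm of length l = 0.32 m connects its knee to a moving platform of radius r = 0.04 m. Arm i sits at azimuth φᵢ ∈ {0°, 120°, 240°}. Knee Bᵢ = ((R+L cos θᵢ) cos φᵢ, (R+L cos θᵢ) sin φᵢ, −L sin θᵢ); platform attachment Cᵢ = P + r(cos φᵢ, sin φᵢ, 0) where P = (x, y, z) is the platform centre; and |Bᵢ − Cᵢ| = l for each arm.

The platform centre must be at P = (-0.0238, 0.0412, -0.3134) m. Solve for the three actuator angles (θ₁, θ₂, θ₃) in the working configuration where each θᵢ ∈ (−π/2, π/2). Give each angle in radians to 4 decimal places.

φ1=0.0° → target in arm frame (-0.0238, 0.0412)
  e−x'=0.1338;  (l²−L²−(e−x')²−y'²−z²)/2L = -0.1271
  θ1 = atan2(B,A) + arccos(C/0.3408) = 0.7857
rotate P by −φ2: (0.0476, 0.0000, -0.3134)
  e−x'=0.0624;  (l²−L²−(e−x')²−y'²−z²)/2L = -0.0486
  √(A²+B²)=0.3196;  θ2 = -1.3742+1.7234 ≈ 0.3492
arm 3 (φ=240.0°): x'=-0.0238, y'=-0.0412
  A=0.1338, B=-0.3134, C=(l²−L²−A²−y'²−z²)/(2L)=-0.1271
  √(A²+B²)=0.3408;  θ3 = -1.1673+1.9529 ≈ 0.7856

θ₁ = 0.7857, θ₂ = 0.3492, θ₃ = 0.7856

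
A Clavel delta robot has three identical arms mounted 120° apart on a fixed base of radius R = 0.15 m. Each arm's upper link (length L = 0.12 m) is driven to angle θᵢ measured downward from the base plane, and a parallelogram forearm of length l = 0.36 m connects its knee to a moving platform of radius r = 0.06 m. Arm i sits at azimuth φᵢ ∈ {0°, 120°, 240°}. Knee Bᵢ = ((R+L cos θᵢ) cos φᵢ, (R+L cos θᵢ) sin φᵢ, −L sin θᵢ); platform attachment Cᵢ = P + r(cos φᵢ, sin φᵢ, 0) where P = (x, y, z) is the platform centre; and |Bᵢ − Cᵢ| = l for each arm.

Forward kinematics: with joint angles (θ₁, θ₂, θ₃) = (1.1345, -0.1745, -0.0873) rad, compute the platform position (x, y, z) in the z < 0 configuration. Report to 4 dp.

O1 = (0.1407·cos0.0°, 0.1407·sin0.0°, -0.1088) = (0.1407, 0.0000, -0.1088)
φ2=120.0°: virtual centre (-0.1041, 0.1803, 0.0208), radius l
φ3=240.0°: virtual centre (-0.1048, -0.1815, 0.0105), radius l
eliminate P² terms by subtracting sphere 1 from 2 and 3
linear system: -0.4896x+0.3606y = 0.0121−0.2592z; -0.4910x+-0.3629y = 0.0124−0.2384z
Cramer: x(z) = -0.0250+0.5076z;  y(z) = -0.0003-0.0296z
sphere 1 gives Az²+Bz+C=0 with A=1.2585, B=0.0493, C=-0.0903;  B²−4AC=0.4570;  roots -0.2882, 0.2490;  negative root z = -0.2882
x = -0.1713, y = 0.0082

(-0.1713, 0.0082, -0.2882)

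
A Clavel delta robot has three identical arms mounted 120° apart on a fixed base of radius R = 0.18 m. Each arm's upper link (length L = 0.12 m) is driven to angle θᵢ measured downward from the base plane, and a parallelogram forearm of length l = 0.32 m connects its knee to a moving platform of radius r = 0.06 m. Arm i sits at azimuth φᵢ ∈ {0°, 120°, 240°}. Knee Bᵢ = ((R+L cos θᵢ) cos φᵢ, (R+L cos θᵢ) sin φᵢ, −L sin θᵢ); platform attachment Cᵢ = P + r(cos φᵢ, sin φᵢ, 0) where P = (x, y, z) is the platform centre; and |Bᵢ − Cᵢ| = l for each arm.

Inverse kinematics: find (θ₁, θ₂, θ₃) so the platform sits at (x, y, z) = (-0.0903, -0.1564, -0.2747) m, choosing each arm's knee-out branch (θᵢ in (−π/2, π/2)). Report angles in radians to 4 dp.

φ1=0.0° → target in arm frame (-0.0903, -0.1564)
  A cos θ + B sin θ = C:  0.2103·cos θ + -0.2747·sin θ = -0.2339
  θ1 = atan2(B,A) + arccos(C/0.3460) = 1.3960
arm 2 (φ=120.0°): x'=-0.0903, y'=0.1564
  A=0.2103, B=-0.2747, C=(l²−L²−A²−y'²−z²)/(2L)=-0.2339
  γ=atan2(-0.2747,0.2103)=-0.9174;  ψ=arccos(-0.6762)=2.3134;  θ2=γ+ψ≈1.3960
φ3=240.0° → target in arm frame (0.1806, 0.0000)
  A cos θ + B sin θ = C:  -0.0606·cos θ + -0.2747·sin θ = 0.0369
  √(A²+B²)=0.2813;  θ3 = -1.7879+1.4391 ≈ -0.3488

θ₁ = 1.3960, θ₂ = 1.3960, θ₃ = -0.3488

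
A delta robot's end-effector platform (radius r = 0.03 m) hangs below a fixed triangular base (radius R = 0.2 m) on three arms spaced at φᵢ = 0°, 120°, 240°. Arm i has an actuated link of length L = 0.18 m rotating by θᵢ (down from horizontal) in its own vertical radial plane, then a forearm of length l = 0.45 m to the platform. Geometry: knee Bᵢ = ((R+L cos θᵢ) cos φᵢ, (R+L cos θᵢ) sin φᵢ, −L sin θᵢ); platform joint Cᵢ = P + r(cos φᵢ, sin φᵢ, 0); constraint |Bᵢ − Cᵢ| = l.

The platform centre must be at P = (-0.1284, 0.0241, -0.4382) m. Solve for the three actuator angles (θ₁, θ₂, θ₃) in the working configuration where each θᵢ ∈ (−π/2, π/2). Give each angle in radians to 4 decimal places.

θ₁ = 1.2220, θ₂ = 0.4364, θ₃ = 0.6110

φ1=0.0° → target in arm frame (-0.1284, 0.0241)
  A cos θ + B sin θ = C:  0.2984·cos θ + -0.4382·sin θ = -0.3098
  √(A²+B²)=0.5302;  θ1 = -0.9730+2.1950 ≈ 1.2220
φ2=120.0° → target in arm frame (0.0851, 0.0991)
  A=0.0849, B=-0.4382, C=(l²−L²−A²−y'²−z²)/(2L)=-0.1082
  θ2 = atan2(B,A) + arccos(C/0.4464) = 0.4364
φ3=240.0° → target in arm frame (0.0433, -0.1232)
  A cos θ + B sin θ = C:  0.1267·cos θ + -0.4382·sin θ = -0.1477
  √(A²+B²)=0.4561;  θ3 = -1.2894+1.9004 ≈ 0.6110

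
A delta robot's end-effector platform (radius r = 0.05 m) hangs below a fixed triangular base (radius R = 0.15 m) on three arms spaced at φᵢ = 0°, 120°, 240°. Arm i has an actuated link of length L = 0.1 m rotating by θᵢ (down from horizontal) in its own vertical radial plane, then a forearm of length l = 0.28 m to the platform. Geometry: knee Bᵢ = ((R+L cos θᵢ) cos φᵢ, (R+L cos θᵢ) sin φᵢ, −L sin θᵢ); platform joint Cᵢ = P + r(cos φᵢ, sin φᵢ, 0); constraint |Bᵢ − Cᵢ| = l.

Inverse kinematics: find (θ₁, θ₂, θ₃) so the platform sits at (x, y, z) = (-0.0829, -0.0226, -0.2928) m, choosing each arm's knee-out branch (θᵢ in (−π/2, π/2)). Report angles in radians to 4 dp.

θ₁ = 1.3958, θ₂ = 0.7850, θ₃ = 0.5233

rotate P by −φ1: (-0.0829, -0.0226, -0.2928)
  A cos θ + B sin θ = C:  0.1829·cos θ + -0.2928·sin θ = -0.2565
  θ1 = atan2(B,A) + arccos(C/0.3452) = 1.3958
rotate P by −φ2: (0.0219, 0.0831, -0.2928)
  A cos θ + B sin θ = C:  0.0781·cos θ + -0.2928·sin θ = -0.1517
  √(A²+B²)=0.3030;  θ2 = -1.3101+2.0951 ≈ 0.7850
φ3=240.0° → target in arm frame (0.0610, -0.0605)
  A=0.0390, B=-0.2928, C=(l²−L²−A²−y'²−z²)/(2L)=-0.1126
  √(A²+B²)=0.2954;  θ3 = -1.4385+1.9617 ≈ 0.5233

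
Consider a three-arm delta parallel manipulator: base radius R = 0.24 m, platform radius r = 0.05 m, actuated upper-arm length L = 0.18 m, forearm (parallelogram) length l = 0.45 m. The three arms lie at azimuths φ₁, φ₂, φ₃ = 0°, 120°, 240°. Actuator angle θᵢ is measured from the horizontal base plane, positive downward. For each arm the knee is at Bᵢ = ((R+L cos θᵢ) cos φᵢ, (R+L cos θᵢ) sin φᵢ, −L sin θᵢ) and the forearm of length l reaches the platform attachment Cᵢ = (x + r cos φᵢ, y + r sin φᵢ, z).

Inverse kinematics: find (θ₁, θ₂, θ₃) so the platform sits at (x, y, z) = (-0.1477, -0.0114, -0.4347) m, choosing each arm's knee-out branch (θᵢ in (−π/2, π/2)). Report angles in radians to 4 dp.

θ₁ = 1.3965, θ₂ = 0.6109, θ₃ = 0.5235

φ1=0.0° → target in arm frame (-0.1477, -0.0114)
  e−x'=0.3377;  (l²−L²−(e−x')²−y'²−z²)/2L = -0.3695
  √(A²+B²)=0.5505;  θ1 = -0.9103+2.3068 ≈ 1.3965
arm 2 (φ=120.0°): x'=0.0640, y'=0.1336
  e−x'=0.1260;  (l²−L²−(e−x')²−y'²−z²)/2L = -0.1461
  θ2 = atan2(B,A) + arccos(C/0.4526) = 0.6109
φ3=240.0° → target in arm frame (0.0837, -0.1222)
  A=0.1063, B=-0.4347, C=(l²−L²−A²−y'²−z²)/(2L)=-0.1253
  γ=atan2(-0.4347,0.1063)=-1.3310;  ψ=arccos(-0.2799)=1.8545;  θ3=γ+ψ≈0.5235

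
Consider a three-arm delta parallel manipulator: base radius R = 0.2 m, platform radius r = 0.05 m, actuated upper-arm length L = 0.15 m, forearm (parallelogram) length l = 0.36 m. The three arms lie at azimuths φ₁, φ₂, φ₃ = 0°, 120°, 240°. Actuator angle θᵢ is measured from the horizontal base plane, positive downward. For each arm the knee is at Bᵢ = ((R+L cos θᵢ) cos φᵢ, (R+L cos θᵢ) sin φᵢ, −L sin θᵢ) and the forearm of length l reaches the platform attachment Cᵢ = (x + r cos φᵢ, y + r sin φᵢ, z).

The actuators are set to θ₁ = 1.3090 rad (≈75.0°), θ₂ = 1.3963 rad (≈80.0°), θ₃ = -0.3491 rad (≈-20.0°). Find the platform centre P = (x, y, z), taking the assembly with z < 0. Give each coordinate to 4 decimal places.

arm 1 at φ=0.0°: (R−r)+L cos θ1 = 0.1888;  centre 1 = (0.1888, 0.0000, -0.1449)
centre 2 = (0.1760·cos120.0°, 0.1760·sin120.0°, -0.1477) = (-0.0880, 0.1525, -0.1477)
φ3=240.0°: virtual centre (-0.1455, -0.2520, 0.0513), radius l
|centre ₂|²−|centre ₁|² = -0.0038;  |centre ₃|²−|centre ₁|² = 0.0306
linear system: -0.5537x+0.3049y = -0.0038−-0.0057z; -0.6686x+-0.5039y = 0.0306−0.3924z
Cramer: x(z) = -0.0153+0.2419z;  y(z) = -0.0404+0.4578z
into |P−centre ₁|² = l²: 1.2680z² + 0.1540z + -0.0653 = 0;  Δ = 0.3549;  z = -0.2956 or 0.1742 → z<0 root = -0.2956
x = -0.0868, y = -0.1758

(-0.0868, -0.1758, -0.2956)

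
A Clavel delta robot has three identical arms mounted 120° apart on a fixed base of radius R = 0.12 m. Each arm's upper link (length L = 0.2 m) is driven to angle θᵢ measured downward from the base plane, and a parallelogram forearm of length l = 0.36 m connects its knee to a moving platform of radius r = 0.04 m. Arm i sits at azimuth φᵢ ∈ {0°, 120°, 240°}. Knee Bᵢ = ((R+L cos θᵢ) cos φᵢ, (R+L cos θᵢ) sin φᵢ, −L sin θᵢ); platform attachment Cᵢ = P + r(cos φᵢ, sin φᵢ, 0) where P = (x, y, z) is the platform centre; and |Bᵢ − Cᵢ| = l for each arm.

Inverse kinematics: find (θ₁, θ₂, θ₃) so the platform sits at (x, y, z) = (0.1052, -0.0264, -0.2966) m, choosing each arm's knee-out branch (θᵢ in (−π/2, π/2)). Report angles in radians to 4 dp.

θ₁ = -0.0872, θ₂ = 0.6980, θ₃ = 0.5235

arm 1 (φ=0.0°): x'=0.1052, y'=-0.0264
  A=-0.0252, B=-0.2966, C=(l²−L²−A²−y'²−z²)/(2L)=0.0007
  γ=atan2(-0.2966,-0.0252)=-1.6556;  ψ=arccos(0.0025)=1.5683;  θ1=γ+ψ≈-0.0872
φ2=120.0° → target in arm frame (-0.0755, -0.0779)
  A cos θ + B sin θ = C:  0.1555·cos θ + -0.2966·sin θ = -0.0715
  θ2 = atan2(B,A) + arccos(C/0.3349) = 0.6980
rotate P by −φ3: (-0.0297, 0.1043, -0.2966)
  e−x'=0.1097;  (l²−L²−(e−x')²−y'²−z²)/2L = -0.0532
  √(A²+B²)=0.3162;  θ3 = -1.2164+1.7399 ≈ 0.5235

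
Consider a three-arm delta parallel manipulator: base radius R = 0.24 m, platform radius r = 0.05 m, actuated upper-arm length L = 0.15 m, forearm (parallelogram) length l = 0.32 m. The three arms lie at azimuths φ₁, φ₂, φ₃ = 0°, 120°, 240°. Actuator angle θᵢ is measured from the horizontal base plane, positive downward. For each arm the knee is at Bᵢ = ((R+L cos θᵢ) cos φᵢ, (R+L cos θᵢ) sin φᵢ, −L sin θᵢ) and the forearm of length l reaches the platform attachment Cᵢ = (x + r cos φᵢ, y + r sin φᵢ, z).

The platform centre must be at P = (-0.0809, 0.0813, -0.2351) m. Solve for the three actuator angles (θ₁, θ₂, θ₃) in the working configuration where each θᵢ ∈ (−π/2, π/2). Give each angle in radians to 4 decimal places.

φ1=0.0° → target in arm frame (-0.0809, 0.0813)
  e−x'=0.2709;  (l²−L²−(e−x')²−y'²−z²)/2L = -0.1846
  θ1 = atan2(B,A) + arccos(C/0.3587) = 1.3965
rotate P by −φ2: (0.1109, 0.0294, -0.2351)
  A cos θ + B sin θ = C:  0.0791·cos θ + -0.2351·sin θ = 0.0583
  θ2 = atan2(B,A) + arccos(C/0.2481) = 0.0873
arm 3 (φ=240.0°): x'=-0.0300, y'=-0.1107
  A=0.2200, B=-0.2351, C=(l²−L²−A²−y'²−z²)/(2L)=-0.1200
  γ=atan2(-0.2351,0.2200)=-0.8187;  ψ=arccos(-0.3728)=1.9529;  θ3=γ+ψ≈1.1342

θ₁ = 1.3965, θ₂ = 0.0873, θ₃ = 1.1342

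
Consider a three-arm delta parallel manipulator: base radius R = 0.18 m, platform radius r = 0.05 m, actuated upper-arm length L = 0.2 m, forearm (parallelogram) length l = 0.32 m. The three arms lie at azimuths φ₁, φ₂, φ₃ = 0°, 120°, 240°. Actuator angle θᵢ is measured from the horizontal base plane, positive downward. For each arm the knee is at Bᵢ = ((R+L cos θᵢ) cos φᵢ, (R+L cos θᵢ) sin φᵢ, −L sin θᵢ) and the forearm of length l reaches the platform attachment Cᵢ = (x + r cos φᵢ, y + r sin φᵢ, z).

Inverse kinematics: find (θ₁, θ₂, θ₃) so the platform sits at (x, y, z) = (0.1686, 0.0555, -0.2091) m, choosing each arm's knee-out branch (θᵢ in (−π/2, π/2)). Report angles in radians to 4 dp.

θ₁ = -0.3492, θ₂ = 1.0468, θ₃ = 1.3962

φ1=0.0° → target in arm frame (0.1686, 0.0555)
  A cos θ + B sin θ = C:  -0.0386·cos θ + -0.2091·sin θ = 0.0353
  θ1 = atan2(B,A) + arccos(C/0.2126) = -0.3492
arm 2 (φ=120.0°): x'=-0.0362, y'=-0.1738
  A=0.1662, B=-0.2091, C=(l²−L²−A²−y'²−z²)/(2L)=-0.0979
  γ=atan2(-0.2091,0.1662)=-0.8991;  ψ=arccos(-0.3664)=1.9459;  θ2=γ+ψ≈1.0468
φ3=240.0° → target in arm frame (-0.1324, 0.1183)
  e−x'=0.2624;  (l²−L²−(e−x')²−y'²−z²)/2L = -0.1604
  √(A²+B²)=0.3355;  θ3 = -0.6729+2.0691 ≈ 1.3962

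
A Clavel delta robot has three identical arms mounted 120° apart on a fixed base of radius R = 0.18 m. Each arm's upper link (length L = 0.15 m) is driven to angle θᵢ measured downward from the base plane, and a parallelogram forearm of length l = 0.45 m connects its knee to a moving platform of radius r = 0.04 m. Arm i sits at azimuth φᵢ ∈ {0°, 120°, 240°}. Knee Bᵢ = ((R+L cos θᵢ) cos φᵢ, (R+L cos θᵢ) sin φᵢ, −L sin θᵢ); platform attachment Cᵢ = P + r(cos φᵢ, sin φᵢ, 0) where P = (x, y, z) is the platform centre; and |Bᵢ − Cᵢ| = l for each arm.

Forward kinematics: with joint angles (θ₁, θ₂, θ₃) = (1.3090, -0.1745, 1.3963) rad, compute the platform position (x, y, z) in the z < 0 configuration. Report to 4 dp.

(-0.1056, 0.2131, -0.4209)

O1 = (0.1788·cos0.0°, 0.1788·sin0.0°, -0.1449) = (0.1788, 0.0000, -0.1449)
arm 2 at φ=120.0°: ρ2 = 0.2877;  O2 = (-0.1439, 0.2492, 0.0260)
O3 = (0.1660·cos240.0°, 0.1660·sin240.0°, -0.1477) = (-0.0830, -0.1438, -0.1477)
|O₂|²−|O₁|² = 0.0305;  |O₃|²−|O₁|² = -0.0036
plane₁₂: -0.6454x+0.4983y+0.3419z = 0.0305
det = 0.4466;  x = -0.0156+0.2138z,  y = 0.0409+-0.4091z
into |P−O₁|² = l²: 1.2131z² + 0.1731z + -0.1420 = 0;  Δ = 0.7191;  z = -0.4209 or 0.2782 → z<0 root = -0.4209
x = -0.1056, y = 0.2131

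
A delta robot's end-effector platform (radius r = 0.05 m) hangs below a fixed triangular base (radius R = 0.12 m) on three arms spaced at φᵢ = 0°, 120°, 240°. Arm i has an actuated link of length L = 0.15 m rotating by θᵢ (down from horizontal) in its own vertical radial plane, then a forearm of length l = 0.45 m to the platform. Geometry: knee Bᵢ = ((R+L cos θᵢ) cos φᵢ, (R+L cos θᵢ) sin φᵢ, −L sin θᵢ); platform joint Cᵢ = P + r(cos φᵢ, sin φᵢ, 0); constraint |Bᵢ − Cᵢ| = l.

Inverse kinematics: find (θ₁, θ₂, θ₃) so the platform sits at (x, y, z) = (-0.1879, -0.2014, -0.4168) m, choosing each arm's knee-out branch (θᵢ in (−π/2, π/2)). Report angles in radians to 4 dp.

θ₁ = 1.3094, θ₂ = 1.0476, θ₃ = -0.1743

φ1=0.0° → target in arm frame (-0.1879, -0.2014)
  e−x'=0.2579;  (l²−L²−(e−x')²−y'²−z²)/2L = -0.3360
  √(A²+B²)=0.4901;  θ1 = -1.0167+2.3261 ≈ 1.3094
arm 2 (φ=120.0°): x'=-0.0805, y'=0.2634
  e−x'=0.1505;  (l²−L²−(e−x')²−y'²−z²)/2L = -0.2859
  √(A²+B²)=0.4431;  θ2 = -1.2243+2.2719 ≈ 1.0476
rotate P by −φ3: (0.2684, -0.0620, -0.4168)
  A=-0.1984, B=-0.4168, C=(l²−L²−A²−y'²−z²)/(2L)=-0.1231
  √(A²+B²)=0.4616;  θ3 = -2.0150+1.8407 ≈ -0.1743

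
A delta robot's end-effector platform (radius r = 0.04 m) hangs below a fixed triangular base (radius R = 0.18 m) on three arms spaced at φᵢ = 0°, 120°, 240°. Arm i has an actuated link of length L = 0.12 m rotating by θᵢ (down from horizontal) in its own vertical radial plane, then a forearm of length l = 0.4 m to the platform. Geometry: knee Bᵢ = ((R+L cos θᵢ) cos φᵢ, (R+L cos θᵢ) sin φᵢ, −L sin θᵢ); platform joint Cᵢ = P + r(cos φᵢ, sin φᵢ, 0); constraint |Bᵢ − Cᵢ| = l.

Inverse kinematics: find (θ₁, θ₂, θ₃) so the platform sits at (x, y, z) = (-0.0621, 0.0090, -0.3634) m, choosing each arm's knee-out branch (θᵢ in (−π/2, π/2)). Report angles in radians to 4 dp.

rotate P by −φ1: (-0.0621, 0.0090, -0.3634)
  e−x'=0.2021;  (l²−L²−(e−x')²−y'²−z²)/2L = -0.1141
  γ=atan2(-0.3634,0.2021)=-1.0633;  ψ=arccos(-0.2744)=1.8488;  θ1=γ+ψ≈0.7855
arm 2 (φ=120.0°): x'=0.0388, y'=0.0493
  A cos θ + B sin θ = C:  0.1012·cos θ + -0.3634·sin θ = 0.0037
  γ=atan2(-0.3634,0.1012)=-1.2993;  ψ=arccos(0.0097)=1.5611;  θ2=γ+ψ≈0.2618
φ3=240.0° → target in arm frame (0.0233, -0.0583)
  A cos θ + B sin θ = C:  0.1167·cos θ + -0.3634·sin θ = -0.0145
  γ=atan2(-0.3634,0.1167)=-1.2600;  ψ=arccos(-0.0380)=1.6089;  θ3=γ+ψ≈0.3489

θ₁ = 0.7855, θ₂ = 0.2618, θ₃ = 0.3489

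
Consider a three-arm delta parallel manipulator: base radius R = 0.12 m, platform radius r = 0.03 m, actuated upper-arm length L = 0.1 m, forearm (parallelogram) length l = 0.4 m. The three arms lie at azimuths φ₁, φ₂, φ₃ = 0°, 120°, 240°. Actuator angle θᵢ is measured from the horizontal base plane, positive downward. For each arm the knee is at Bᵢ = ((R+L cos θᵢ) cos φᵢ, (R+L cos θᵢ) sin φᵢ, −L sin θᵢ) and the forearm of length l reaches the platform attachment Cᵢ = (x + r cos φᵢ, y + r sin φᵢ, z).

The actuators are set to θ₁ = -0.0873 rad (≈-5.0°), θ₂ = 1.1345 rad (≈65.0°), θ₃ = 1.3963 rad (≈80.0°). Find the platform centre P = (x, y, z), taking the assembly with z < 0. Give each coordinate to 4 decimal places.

φ1=0.0°: virtual centre (0.1896, 0.0000, 0.0087), radius l
S2 = (0.1323·cos120.0°, 0.1323·sin120.0°, -0.0906) = (-0.0661, 0.1145, -0.0906)
arm 3 at φ=240.0°: (R−r)+L cos θ3 = 0.1074;  S3 = (-0.0537, -0.0930, -0.0985)
eliminate P² terms by subtracting sphere 1 from 2 and 3
linear system: -0.5115x+0.2291y = -0.0103−-0.1987z; -0.4866x+-0.1860y = -0.0148−-0.2144z
det = 0.2066;  x = 0.0257+-0.4166z,  y = 0.0123+-0.0628z
sphere 1 gives Az²+Bz+C=0 with A=1.1775, B=0.1176, C=-0.1329;  B²−4AC=0.6398;  roots -0.3896, 0.2897;  negative root z = -0.3896
x = 0.1880, y = 0.0368

(0.1880, 0.0368, -0.3896)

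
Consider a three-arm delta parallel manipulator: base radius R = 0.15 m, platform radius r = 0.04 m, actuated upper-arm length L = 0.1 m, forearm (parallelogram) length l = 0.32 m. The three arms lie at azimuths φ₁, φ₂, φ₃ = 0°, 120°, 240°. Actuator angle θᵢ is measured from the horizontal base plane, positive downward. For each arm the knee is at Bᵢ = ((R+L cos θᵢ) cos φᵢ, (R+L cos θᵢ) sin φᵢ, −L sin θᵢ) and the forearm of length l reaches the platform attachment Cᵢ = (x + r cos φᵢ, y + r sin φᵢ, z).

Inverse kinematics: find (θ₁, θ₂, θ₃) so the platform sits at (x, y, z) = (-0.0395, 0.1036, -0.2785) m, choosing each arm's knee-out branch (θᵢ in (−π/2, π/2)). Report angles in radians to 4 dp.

θ₁ = 0.7854, θ₂ = -0.2620, θ₃ = 0.9594

arm 1 (φ=0.0°): x'=-0.0395, y'=0.1036
  A cos θ + B sin θ = C:  0.1495·cos θ + -0.2785·sin θ = -0.0912
  γ=atan2(-0.2785,0.1495)=-1.0781;  ψ=arccos(-0.2886)=1.8636;  θ1=γ+ψ≈0.7854
arm 2 (φ=120.0°): x'=0.1095, y'=-0.0176
  A cos θ + B sin θ = C:  0.0005·cos θ + -0.2785·sin θ = 0.0726
  θ2 = atan2(B,A) + arccos(C/0.2785) = -0.2620
arm 3 (φ=240.0°): x'=-0.0700, y'=-0.0860
  A=0.1800, B=-0.2785, C=(l²−L²−A²−y'²−z²)/(2L)=-0.1247
  √(A²+B²)=0.3316;  θ3 = -0.9971+1.9565 ≈ 0.9594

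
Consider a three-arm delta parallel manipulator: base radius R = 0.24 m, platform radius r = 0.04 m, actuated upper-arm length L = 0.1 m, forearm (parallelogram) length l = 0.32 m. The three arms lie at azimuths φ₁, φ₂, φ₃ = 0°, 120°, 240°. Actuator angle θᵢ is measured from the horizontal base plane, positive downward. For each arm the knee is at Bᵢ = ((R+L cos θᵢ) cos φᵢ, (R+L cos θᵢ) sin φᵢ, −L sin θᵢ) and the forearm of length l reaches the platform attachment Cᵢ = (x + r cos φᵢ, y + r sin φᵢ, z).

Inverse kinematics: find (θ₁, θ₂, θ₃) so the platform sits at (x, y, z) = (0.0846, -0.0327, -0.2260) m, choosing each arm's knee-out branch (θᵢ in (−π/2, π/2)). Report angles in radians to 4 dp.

arm 1 (φ=0.0°): x'=0.0846, y'=-0.0327
  A cos θ + B sin θ = C:  0.1154·cos θ + -0.2260·sin θ = 0.1347
  √(A²+B²)=0.2538;  θ1 = -1.0987+1.0113 ≈ -0.0874
rotate P by −φ2: (-0.0706, -0.0569, -0.2260)
  A cos θ + B sin θ = C:  0.2706·cos θ + -0.2260·sin θ = -0.1758
  θ2 = atan2(B,A) + arccos(C/0.3526) = 1.3968
arm 3 (φ=240.0°): x'=-0.0140, y'=0.0896
  e−x'=0.2140;  (l²−L²−(e−x')²−y'²−z²)/2L = -0.0625
  √(A²+B²)=0.3112;  θ3 = -0.8127+1.7729 ≈ 0.9602

θ₁ = -0.0874, θ₂ = 1.3968, θ₃ = 0.9602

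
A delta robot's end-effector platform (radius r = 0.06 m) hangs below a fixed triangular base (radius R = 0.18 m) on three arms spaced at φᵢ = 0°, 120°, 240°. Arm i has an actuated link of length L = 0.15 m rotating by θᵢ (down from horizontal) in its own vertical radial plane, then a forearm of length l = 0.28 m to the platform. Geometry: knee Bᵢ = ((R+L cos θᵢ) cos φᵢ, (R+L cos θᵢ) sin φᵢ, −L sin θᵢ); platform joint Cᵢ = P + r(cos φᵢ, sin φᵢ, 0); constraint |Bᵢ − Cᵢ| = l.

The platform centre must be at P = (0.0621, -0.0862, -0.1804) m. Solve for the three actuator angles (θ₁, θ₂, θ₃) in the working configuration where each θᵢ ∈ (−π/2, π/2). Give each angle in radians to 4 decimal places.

θ₁ = 0.0875, θ₂ = 1.2217, θ₃ = 0.2618

φ1=0.0° → target in arm frame (0.0621, -0.0862)
  A=0.0579, B=-0.1804, C=(l²−L²−A²−y'²−z²)/(2L)=0.0419
  θ1 = atan2(B,A) + arccos(C/0.1895) = 0.0875
arm 2 (φ=120.0°): x'=-0.1057, y'=-0.0107
  A=0.2257, B=-0.1804, C=(l²−L²−A²−y'²−z²)/(2L)=-0.0923
  √(A²+B²)=0.2889;  θ2 = -0.6743+1.8961 ≈ 1.2217
rotate P by −φ3: (0.0436, 0.0969, -0.1804)
  A=0.0764, B=-0.1804, C=(l²−L²−A²−y'²−z²)/(2L)=0.0271
  √(A²+B²)=0.1959;  θ3 = -1.1702+1.4320 ≈ 0.2618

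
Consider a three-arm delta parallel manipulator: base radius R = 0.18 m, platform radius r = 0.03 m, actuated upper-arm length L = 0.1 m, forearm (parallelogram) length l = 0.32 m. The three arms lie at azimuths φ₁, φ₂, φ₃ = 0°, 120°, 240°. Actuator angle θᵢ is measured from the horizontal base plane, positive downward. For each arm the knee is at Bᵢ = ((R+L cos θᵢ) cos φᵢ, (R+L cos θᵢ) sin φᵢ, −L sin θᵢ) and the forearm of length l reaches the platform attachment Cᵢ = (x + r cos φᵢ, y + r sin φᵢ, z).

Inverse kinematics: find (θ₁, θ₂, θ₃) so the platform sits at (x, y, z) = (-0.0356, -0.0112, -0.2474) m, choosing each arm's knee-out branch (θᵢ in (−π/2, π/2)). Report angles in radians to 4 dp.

θ₁ = 0.6983, θ₂ = 0.3493, θ₃ = 0.1743

φ1=0.0° → target in arm frame (-0.0356, -0.0112)
  e−x'=0.1856;  (l²−L²−(e−x')²−y'²−z²)/2L = -0.0169
  θ1 = atan2(B,A) + arccos(C/0.3093) = 0.6983
arm 2 (φ=120.0°): x'=0.0081, y'=0.0364
  e−x'=0.1419;  (l²−L²−(e−x')²−y'²−z²)/2L = 0.0487
  √(A²+B²)=0.2852;  θ2 = -1.0500+1.3994 ≈ 0.3493
rotate P by −φ3: (0.0275, -0.0252, -0.2474)
  A cos θ + B sin θ = C:  0.1225·cos θ + -0.2474·sin θ = 0.0778
  γ=atan2(-0.2474,0.1225)=-1.1110;  ψ=arccos(0.2816)=1.2853;  θ3=γ+ψ≈0.1743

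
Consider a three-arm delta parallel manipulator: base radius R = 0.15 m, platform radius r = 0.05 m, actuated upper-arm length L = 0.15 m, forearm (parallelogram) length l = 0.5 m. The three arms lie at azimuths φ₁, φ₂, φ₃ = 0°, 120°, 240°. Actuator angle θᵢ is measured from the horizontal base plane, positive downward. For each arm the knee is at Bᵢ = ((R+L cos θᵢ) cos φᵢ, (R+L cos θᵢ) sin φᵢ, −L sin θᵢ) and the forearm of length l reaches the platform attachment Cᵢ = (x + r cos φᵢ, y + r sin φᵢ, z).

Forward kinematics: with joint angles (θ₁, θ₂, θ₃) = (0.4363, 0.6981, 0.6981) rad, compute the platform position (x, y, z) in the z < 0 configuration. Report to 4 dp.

φ1=0.0°: virtual centre (0.2359, 0.0000, -0.0634), radius l
arm 2 at φ=120.0°: ρ2 = 0.2149;  centre 2 = (-0.1075, 0.1861, -0.0964)
arm 3 at φ=240.0°: ρ3 = 0.2149;  centre 3 = (-0.1075, -0.1861, -0.0964)
eliminate P² terms by subtracting sphere 1 from 2 and 3
linear system: -0.6868x+0.3722y = -0.0042−-0.0661z; -0.6868x+-0.3722y = -0.0042−-0.0661z
det = 0.5113;  x = 0.0061+-0.0962z,  y = 0.0000+0.0000z
quadratic in z: (1.0092)z²+(0.1710)z+(-0.1932)=0, √Δ=0.8995 → z ∈ {-0.5303, 0.3609}; z = -0.5303 (taking z<0)
x = 0.0571, y = 0.0000

(0.0571, 0.0000, -0.5303)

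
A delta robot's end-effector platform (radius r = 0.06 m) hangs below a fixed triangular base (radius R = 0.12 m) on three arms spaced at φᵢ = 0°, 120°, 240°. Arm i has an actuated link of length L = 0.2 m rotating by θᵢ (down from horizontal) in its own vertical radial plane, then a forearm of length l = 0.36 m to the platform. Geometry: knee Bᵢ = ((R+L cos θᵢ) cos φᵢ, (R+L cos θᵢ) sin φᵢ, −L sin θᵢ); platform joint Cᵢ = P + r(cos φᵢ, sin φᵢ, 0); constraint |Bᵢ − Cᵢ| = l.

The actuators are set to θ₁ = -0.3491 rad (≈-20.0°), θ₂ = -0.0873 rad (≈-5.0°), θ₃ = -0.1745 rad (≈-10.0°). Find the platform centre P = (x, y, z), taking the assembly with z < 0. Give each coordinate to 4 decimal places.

(0.0222, -0.0078, -0.2119)

O1 = (0.2479·cos0.0°, 0.2479·sin0.0°, 0.0684) = (0.2479, 0.0000, 0.0684)
O2 = (0.2592·cos120.0°, 0.2592·sin120.0°, 0.0174) = (-0.1296, 0.2245, 0.0174)
φ3=240.0°: virtual centre (-0.1285, -0.2225, 0.0347), radius l
subtract pairs → two planes through P
plane₁₂: -0.7551x+0.4490y+-0.1019z = 0.0014
det = 0.6741;  x = -0.0016+-0.1122z,  y = 0.0003+0.0384z
into |P−O₁|² = l²: 1.0141z² + -0.0808z + -0.0626 = 0;  Δ = 0.2606;  z = -0.2119 or 0.2916 → z<0 root = -0.2119
x = 0.0222, y = -0.0078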